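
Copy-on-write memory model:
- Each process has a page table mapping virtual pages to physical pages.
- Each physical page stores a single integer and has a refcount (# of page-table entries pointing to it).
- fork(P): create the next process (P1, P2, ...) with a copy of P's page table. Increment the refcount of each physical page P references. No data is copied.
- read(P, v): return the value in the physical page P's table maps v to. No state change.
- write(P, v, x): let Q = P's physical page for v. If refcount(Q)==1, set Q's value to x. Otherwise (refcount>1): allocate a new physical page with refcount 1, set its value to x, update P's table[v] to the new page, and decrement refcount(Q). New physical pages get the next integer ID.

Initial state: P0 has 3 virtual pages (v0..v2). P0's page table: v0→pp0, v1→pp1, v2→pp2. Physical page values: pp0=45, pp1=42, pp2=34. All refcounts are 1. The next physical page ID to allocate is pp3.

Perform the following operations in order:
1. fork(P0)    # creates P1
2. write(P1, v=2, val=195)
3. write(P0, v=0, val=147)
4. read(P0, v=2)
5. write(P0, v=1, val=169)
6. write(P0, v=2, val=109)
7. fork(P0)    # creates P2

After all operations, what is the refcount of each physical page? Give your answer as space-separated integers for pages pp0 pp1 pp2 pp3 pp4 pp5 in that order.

Op 1: fork(P0) -> P1. 3 ppages; refcounts: pp0:2 pp1:2 pp2:2
Op 2: write(P1, v2, 195). refcount(pp2)=2>1 -> COPY to pp3. 4 ppages; refcounts: pp0:2 pp1:2 pp2:1 pp3:1
Op 3: write(P0, v0, 147). refcount(pp0)=2>1 -> COPY to pp4. 5 ppages; refcounts: pp0:1 pp1:2 pp2:1 pp3:1 pp4:1
Op 4: read(P0, v2) -> 34. No state change.
Op 5: write(P0, v1, 169). refcount(pp1)=2>1 -> COPY to pp5. 6 ppages; refcounts: pp0:1 pp1:1 pp2:1 pp3:1 pp4:1 pp5:1
Op 6: write(P0, v2, 109). refcount(pp2)=1 -> write in place. 6 ppages; refcounts: pp0:1 pp1:1 pp2:1 pp3:1 pp4:1 pp5:1
Op 7: fork(P0) -> P2. 6 ppages; refcounts: pp0:1 pp1:1 pp2:2 pp3:1 pp4:2 pp5:2

Answer: 1 1 2 1 2 2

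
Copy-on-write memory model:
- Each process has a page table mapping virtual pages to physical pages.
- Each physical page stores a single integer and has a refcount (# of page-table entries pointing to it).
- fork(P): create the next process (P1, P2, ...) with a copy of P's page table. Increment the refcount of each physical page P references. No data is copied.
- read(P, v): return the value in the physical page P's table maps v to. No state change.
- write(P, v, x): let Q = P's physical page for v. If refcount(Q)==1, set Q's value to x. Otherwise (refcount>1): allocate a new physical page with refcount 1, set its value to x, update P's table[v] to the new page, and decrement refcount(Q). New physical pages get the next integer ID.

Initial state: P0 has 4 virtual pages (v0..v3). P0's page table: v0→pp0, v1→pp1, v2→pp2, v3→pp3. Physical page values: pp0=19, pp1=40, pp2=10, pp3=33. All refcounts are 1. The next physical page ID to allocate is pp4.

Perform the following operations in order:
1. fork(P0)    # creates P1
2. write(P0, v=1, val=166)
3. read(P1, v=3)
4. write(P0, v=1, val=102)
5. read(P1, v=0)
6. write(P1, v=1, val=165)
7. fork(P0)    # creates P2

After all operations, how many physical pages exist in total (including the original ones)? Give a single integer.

Op 1: fork(P0) -> P1. 4 ppages; refcounts: pp0:2 pp1:2 pp2:2 pp3:2
Op 2: write(P0, v1, 166). refcount(pp1)=2>1 -> COPY to pp4. 5 ppages; refcounts: pp0:2 pp1:1 pp2:2 pp3:2 pp4:1
Op 3: read(P1, v3) -> 33. No state change.
Op 4: write(P0, v1, 102). refcount(pp4)=1 -> write in place. 5 ppages; refcounts: pp0:2 pp1:1 pp2:2 pp3:2 pp4:1
Op 5: read(P1, v0) -> 19. No state change.
Op 6: write(P1, v1, 165). refcount(pp1)=1 -> write in place. 5 ppages; refcounts: pp0:2 pp1:1 pp2:2 pp3:2 pp4:1
Op 7: fork(P0) -> P2. 5 ppages; refcounts: pp0:3 pp1:1 pp2:3 pp3:3 pp4:2

Answer: 5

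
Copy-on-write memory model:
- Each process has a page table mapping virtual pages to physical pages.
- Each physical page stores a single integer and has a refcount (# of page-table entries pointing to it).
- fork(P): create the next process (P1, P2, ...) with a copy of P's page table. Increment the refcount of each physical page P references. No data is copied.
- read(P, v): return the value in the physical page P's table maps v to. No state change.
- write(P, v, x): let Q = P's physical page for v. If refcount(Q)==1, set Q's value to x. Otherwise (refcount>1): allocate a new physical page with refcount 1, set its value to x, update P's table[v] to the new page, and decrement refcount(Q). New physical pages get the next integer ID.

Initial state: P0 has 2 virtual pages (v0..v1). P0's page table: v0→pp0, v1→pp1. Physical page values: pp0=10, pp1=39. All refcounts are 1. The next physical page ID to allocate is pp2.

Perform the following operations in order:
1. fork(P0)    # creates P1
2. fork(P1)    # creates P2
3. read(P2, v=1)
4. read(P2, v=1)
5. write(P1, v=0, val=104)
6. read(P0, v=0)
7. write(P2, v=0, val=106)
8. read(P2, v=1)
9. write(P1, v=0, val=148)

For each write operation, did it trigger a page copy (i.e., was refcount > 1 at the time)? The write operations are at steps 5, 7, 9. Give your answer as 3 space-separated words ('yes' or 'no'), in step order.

Op 1: fork(P0) -> P1. 2 ppages; refcounts: pp0:2 pp1:2
Op 2: fork(P1) -> P2. 2 ppages; refcounts: pp0:3 pp1:3
Op 3: read(P2, v1) -> 39. No state change.
Op 4: read(P2, v1) -> 39. No state change.
Op 5: write(P1, v0, 104). refcount(pp0)=3>1 -> COPY to pp2. 3 ppages; refcounts: pp0:2 pp1:3 pp2:1
Op 6: read(P0, v0) -> 10. No state change.
Op 7: write(P2, v0, 106). refcount(pp0)=2>1 -> COPY to pp3. 4 ppages; refcounts: pp0:1 pp1:3 pp2:1 pp3:1
Op 8: read(P2, v1) -> 39. No state change.
Op 9: write(P1, v0, 148). refcount(pp2)=1 -> write in place. 4 ppages; refcounts: pp0:1 pp1:3 pp2:1 pp3:1

yes yes no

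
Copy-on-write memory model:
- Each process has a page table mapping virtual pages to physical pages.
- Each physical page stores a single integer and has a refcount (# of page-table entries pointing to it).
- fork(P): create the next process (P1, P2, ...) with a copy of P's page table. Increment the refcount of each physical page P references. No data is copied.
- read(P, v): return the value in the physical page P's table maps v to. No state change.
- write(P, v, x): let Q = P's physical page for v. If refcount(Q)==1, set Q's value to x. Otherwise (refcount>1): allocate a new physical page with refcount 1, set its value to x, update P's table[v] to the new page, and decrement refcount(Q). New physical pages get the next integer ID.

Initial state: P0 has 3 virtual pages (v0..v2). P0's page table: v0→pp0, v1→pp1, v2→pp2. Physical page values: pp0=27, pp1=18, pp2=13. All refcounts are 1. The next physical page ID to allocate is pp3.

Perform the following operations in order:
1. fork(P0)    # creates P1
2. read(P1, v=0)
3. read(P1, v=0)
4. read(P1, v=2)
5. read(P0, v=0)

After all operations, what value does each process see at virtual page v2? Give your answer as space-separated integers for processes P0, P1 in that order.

Answer: 13 13

Derivation:
Op 1: fork(P0) -> P1. 3 ppages; refcounts: pp0:2 pp1:2 pp2:2
Op 2: read(P1, v0) -> 27. No state change.
Op 3: read(P1, v0) -> 27. No state change.
Op 4: read(P1, v2) -> 13. No state change.
Op 5: read(P0, v0) -> 27. No state change.
P0: v2 -> pp2 = 13
P1: v2 -> pp2 = 13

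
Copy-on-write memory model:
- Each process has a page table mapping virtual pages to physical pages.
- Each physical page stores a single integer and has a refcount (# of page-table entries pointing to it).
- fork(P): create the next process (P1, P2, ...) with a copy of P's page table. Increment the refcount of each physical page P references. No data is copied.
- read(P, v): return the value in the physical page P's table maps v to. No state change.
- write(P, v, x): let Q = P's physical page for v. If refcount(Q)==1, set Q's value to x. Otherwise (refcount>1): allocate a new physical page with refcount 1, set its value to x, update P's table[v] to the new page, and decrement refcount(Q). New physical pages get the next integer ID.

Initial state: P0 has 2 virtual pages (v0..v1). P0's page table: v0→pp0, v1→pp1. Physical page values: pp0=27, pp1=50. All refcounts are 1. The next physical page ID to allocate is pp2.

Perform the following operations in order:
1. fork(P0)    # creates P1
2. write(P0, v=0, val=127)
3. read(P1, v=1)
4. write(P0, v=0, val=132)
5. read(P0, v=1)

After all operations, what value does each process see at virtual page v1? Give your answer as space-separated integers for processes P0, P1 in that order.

Op 1: fork(P0) -> P1. 2 ppages; refcounts: pp0:2 pp1:2
Op 2: write(P0, v0, 127). refcount(pp0)=2>1 -> COPY to pp2. 3 ppages; refcounts: pp0:1 pp1:2 pp2:1
Op 3: read(P1, v1) -> 50. No state change.
Op 4: write(P0, v0, 132). refcount(pp2)=1 -> write in place. 3 ppages; refcounts: pp0:1 pp1:2 pp2:1
Op 5: read(P0, v1) -> 50. No state change.
P0: v1 -> pp1 = 50
P1: v1 -> pp1 = 50

Answer: 50 50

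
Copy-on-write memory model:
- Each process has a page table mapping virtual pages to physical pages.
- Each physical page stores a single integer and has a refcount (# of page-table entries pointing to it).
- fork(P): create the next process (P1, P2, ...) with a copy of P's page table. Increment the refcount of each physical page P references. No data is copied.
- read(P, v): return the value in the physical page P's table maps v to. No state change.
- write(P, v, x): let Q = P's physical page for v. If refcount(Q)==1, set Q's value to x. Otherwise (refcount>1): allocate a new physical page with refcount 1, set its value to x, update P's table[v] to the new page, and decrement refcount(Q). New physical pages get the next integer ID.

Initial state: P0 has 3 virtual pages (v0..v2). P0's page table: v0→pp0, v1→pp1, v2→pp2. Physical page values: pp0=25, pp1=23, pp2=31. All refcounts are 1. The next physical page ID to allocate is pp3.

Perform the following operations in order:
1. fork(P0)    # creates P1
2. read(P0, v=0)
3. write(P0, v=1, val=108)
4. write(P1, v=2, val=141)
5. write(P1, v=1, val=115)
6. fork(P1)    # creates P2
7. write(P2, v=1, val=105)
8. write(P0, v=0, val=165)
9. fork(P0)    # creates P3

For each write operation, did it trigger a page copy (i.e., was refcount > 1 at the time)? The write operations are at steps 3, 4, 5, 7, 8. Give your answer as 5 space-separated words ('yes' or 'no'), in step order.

Op 1: fork(P0) -> P1. 3 ppages; refcounts: pp0:2 pp1:2 pp2:2
Op 2: read(P0, v0) -> 25. No state change.
Op 3: write(P0, v1, 108). refcount(pp1)=2>1 -> COPY to pp3. 4 ppages; refcounts: pp0:2 pp1:1 pp2:2 pp3:1
Op 4: write(P1, v2, 141). refcount(pp2)=2>1 -> COPY to pp4. 5 ppages; refcounts: pp0:2 pp1:1 pp2:1 pp3:1 pp4:1
Op 5: write(P1, v1, 115). refcount(pp1)=1 -> write in place. 5 ppages; refcounts: pp0:2 pp1:1 pp2:1 pp3:1 pp4:1
Op 6: fork(P1) -> P2. 5 ppages; refcounts: pp0:3 pp1:2 pp2:1 pp3:1 pp4:2
Op 7: write(P2, v1, 105). refcount(pp1)=2>1 -> COPY to pp5. 6 ppages; refcounts: pp0:3 pp1:1 pp2:1 pp3:1 pp4:2 pp5:1
Op 8: write(P0, v0, 165). refcount(pp0)=3>1 -> COPY to pp6. 7 ppages; refcounts: pp0:2 pp1:1 pp2:1 pp3:1 pp4:2 pp5:1 pp6:1
Op 9: fork(P0) -> P3. 7 ppages; refcounts: pp0:2 pp1:1 pp2:2 pp3:2 pp4:2 pp5:1 pp6:2

yes yes no yes yes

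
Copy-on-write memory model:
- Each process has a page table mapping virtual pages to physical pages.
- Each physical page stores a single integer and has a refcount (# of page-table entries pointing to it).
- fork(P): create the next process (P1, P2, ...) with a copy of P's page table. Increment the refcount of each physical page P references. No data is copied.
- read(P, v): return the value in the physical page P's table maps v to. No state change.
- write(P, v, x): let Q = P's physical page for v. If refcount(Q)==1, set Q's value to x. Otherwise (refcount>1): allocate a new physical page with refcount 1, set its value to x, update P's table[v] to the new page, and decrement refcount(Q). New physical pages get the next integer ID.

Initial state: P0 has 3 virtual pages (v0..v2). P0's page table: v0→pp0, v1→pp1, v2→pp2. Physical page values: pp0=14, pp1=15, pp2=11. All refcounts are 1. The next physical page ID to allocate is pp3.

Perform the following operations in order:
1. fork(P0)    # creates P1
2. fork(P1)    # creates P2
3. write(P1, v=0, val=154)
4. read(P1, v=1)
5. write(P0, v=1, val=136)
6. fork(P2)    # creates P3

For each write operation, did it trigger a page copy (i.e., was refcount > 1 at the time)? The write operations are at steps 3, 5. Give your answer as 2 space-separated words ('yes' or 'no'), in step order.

Op 1: fork(P0) -> P1. 3 ppages; refcounts: pp0:2 pp1:2 pp2:2
Op 2: fork(P1) -> P2. 3 ppages; refcounts: pp0:3 pp1:3 pp2:3
Op 3: write(P1, v0, 154). refcount(pp0)=3>1 -> COPY to pp3. 4 ppages; refcounts: pp0:2 pp1:3 pp2:3 pp3:1
Op 4: read(P1, v1) -> 15. No state change.
Op 5: write(P0, v1, 136). refcount(pp1)=3>1 -> COPY to pp4. 5 ppages; refcounts: pp0:2 pp1:2 pp2:3 pp3:1 pp4:1
Op 6: fork(P2) -> P3. 5 ppages; refcounts: pp0:3 pp1:3 pp2:4 pp3:1 pp4:1

yes yes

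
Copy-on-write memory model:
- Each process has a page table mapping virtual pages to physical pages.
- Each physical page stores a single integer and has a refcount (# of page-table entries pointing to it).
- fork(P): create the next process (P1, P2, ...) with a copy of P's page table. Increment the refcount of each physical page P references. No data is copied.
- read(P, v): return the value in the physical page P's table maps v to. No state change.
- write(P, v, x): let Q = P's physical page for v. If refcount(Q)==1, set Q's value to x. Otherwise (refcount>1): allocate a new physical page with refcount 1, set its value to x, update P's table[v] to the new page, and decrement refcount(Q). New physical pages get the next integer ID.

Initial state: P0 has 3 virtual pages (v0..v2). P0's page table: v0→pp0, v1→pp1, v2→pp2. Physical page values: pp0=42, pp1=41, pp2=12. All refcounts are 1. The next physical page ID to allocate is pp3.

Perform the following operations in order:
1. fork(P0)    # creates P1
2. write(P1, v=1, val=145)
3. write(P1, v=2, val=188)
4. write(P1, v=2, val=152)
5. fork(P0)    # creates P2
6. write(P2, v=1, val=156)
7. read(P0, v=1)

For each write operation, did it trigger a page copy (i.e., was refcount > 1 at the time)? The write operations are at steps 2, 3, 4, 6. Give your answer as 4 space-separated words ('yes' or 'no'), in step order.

Op 1: fork(P0) -> P1. 3 ppages; refcounts: pp0:2 pp1:2 pp2:2
Op 2: write(P1, v1, 145). refcount(pp1)=2>1 -> COPY to pp3. 4 ppages; refcounts: pp0:2 pp1:1 pp2:2 pp3:1
Op 3: write(P1, v2, 188). refcount(pp2)=2>1 -> COPY to pp4. 5 ppages; refcounts: pp0:2 pp1:1 pp2:1 pp3:1 pp4:1
Op 4: write(P1, v2, 152). refcount(pp4)=1 -> write in place. 5 ppages; refcounts: pp0:2 pp1:1 pp2:1 pp3:1 pp4:1
Op 5: fork(P0) -> P2. 5 ppages; refcounts: pp0:3 pp1:2 pp2:2 pp3:1 pp4:1
Op 6: write(P2, v1, 156). refcount(pp1)=2>1 -> COPY to pp5. 6 ppages; refcounts: pp0:3 pp1:1 pp2:2 pp3:1 pp4:1 pp5:1
Op 7: read(P0, v1) -> 41. No state change.

yes yes no yes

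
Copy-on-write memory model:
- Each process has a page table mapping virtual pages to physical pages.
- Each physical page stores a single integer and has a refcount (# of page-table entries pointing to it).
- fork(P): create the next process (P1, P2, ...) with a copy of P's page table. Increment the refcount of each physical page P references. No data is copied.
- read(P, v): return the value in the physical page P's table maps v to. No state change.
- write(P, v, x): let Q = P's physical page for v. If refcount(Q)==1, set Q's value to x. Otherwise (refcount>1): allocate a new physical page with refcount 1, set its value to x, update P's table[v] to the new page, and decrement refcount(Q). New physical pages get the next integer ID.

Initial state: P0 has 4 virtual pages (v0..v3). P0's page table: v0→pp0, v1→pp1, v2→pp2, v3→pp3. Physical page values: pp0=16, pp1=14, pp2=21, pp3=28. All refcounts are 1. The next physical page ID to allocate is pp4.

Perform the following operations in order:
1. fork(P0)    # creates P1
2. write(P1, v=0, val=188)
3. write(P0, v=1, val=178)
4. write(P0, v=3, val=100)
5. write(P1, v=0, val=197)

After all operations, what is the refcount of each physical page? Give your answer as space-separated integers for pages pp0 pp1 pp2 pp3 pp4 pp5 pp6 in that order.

Answer: 1 1 2 1 1 1 1

Derivation:
Op 1: fork(P0) -> P1. 4 ppages; refcounts: pp0:2 pp1:2 pp2:2 pp3:2
Op 2: write(P1, v0, 188). refcount(pp0)=2>1 -> COPY to pp4. 5 ppages; refcounts: pp0:1 pp1:2 pp2:2 pp3:2 pp4:1
Op 3: write(P0, v1, 178). refcount(pp1)=2>1 -> COPY to pp5. 6 ppages; refcounts: pp0:1 pp1:1 pp2:2 pp3:2 pp4:1 pp5:1
Op 4: write(P0, v3, 100). refcount(pp3)=2>1 -> COPY to pp6. 7 ppages; refcounts: pp0:1 pp1:1 pp2:2 pp3:1 pp4:1 pp5:1 pp6:1
Op 5: write(P1, v0, 197). refcount(pp4)=1 -> write in place. 7 ppages; refcounts: pp0:1 pp1:1 pp2:2 pp3:1 pp4:1 pp5:1 pp6:1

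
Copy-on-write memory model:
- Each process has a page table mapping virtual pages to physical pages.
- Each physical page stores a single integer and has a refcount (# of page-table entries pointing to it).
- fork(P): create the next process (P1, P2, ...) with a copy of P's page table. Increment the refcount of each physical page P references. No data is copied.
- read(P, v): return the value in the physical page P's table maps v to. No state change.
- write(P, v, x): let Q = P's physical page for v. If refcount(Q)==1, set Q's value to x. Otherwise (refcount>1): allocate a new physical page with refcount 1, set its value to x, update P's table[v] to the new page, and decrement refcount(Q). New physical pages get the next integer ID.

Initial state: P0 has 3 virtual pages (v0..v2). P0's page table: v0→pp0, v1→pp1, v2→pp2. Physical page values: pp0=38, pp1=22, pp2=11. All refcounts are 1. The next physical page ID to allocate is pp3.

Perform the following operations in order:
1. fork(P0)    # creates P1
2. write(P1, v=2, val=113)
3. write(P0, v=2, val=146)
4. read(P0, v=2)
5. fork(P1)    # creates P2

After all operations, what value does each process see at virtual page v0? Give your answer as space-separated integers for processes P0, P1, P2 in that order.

Op 1: fork(P0) -> P1. 3 ppages; refcounts: pp0:2 pp1:2 pp2:2
Op 2: write(P1, v2, 113). refcount(pp2)=2>1 -> COPY to pp3. 4 ppages; refcounts: pp0:2 pp1:2 pp2:1 pp3:1
Op 3: write(P0, v2, 146). refcount(pp2)=1 -> write in place. 4 ppages; refcounts: pp0:2 pp1:2 pp2:1 pp3:1
Op 4: read(P0, v2) -> 146. No state change.
Op 5: fork(P1) -> P2. 4 ppages; refcounts: pp0:3 pp1:3 pp2:1 pp3:2
P0: v0 -> pp0 = 38
P1: v0 -> pp0 = 38
P2: v0 -> pp0 = 38

Answer: 38 38 38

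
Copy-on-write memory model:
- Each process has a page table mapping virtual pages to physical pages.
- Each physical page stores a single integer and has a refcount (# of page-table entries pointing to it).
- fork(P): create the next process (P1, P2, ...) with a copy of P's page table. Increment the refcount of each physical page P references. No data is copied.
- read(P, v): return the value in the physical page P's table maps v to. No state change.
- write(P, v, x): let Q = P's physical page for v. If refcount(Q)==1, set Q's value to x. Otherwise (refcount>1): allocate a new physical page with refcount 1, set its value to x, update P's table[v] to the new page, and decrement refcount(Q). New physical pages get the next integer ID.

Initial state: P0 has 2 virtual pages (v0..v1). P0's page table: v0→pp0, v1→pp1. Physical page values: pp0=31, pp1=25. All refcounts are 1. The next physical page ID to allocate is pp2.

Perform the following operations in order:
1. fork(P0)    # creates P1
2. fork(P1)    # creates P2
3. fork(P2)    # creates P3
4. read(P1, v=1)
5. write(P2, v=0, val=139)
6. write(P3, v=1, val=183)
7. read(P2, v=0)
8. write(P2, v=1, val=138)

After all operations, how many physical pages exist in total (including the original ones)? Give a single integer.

Answer: 5

Derivation:
Op 1: fork(P0) -> P1. 2 ppages; refcounts: pp0:2 pp1:2
Op 2: fork(P1) -> P2. 2 ppages; refcounts: pp0:3 pp1:3
Op 3: fork(P2) -> P3. 2 ppages; refcounts: pp0:4 pp1:4
Op 4: read(P1, v1) -> 25. No state change.
Op 5: write(P2, v0, 139). refcount(pp0)=4>1 -> COPY to pp2. 3 ppages; refcounts: pp0:3 pp1:4 pp2:1
Op 6: write(P3, v1, 183). refcount(pp1)=4>1 -> COPY to pp3. 4 ppages; refcounts: pp0:3 pp1:3 pp2:1 pp3:1
Op 7: read(P2, v0) -> 139. No state change.
Op 8: write(P2, v1, 138). refcount(pp1)=3>1 -> COPY to pp4. 5 ppages; refcounts: pp0:3 pp1:2 pp2:1 pp3:1 pp4:1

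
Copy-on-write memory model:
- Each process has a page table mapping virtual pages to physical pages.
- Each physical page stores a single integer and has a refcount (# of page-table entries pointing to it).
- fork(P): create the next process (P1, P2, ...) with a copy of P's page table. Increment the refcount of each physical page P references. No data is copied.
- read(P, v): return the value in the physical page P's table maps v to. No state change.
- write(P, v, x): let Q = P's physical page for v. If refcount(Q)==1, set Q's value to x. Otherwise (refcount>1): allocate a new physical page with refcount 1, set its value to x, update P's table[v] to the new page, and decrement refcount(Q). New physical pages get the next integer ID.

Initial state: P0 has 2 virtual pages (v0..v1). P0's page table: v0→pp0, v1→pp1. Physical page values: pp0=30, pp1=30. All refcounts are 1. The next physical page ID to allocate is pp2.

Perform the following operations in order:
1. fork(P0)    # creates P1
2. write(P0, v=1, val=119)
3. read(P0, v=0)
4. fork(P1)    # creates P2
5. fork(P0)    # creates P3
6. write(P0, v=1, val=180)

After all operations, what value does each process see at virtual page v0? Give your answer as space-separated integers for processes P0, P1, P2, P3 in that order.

Answer: 30 30 30 30

Derivation:
Op 1: fork(P0) -> P1. 2 ppages; refcounts: pp0:2 pp1:2
Op 2: write(P0, v1, 119). refcount(pp1)=2>1 -> COPY to pp2. 3 ppages; refcounts: pp0:2 pp1:1 pp2:1
Op 3: read(P0, v0) -> 30. No state change.
Op 4: fork(P1) -> P2. 3 ppages; refcounts: pp0:3 pp1:2 pp2:1
Op 5: fork(P0) -> P3. 3 ppages; refcounts: pp0:4 pp1:2 pp2:2
Op 6: write(P0, v1, 180). refcount(pp2)=2>1 -> COPY to pp3. 4 ppages; refcounts: pp0:4 pp1:2 pp2:1 pp3:1
P0: v0 -> pp0 = 30
P1: v0 -> pp0 = 30
P2: v0 -> pp0 = 30
P3: v0 -> pp0 = 30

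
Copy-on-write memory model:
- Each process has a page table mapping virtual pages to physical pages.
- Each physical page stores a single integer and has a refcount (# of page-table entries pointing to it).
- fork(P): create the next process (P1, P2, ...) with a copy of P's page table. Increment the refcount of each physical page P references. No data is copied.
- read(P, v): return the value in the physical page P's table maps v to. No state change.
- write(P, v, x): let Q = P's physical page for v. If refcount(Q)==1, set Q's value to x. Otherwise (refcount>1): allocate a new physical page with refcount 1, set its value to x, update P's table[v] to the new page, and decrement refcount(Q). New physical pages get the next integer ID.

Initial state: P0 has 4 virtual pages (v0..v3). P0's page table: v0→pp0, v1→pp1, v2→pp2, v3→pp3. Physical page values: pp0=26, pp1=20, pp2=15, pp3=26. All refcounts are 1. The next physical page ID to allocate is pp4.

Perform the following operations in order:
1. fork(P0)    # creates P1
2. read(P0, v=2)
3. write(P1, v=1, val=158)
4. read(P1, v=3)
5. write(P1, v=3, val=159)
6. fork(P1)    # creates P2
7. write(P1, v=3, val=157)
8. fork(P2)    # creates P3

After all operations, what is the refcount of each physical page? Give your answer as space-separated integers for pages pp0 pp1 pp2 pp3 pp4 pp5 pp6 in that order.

Op 1: fork(P0) -> P1. 4 ppages; refcounts: pp0:2 pp1:2 pp2:2 pp3:2
Op 2: read(P0, v2) -> 15. No state change.
Op 3: write(P1, v1, 158). refcount(pp1)=2>1 -> COPY to pp4. 5 ppages; refcounts: pp0:2 pp1:1 pp2:2 pp3:2 pp4:1
Op 4: read(P1, v3) -> 26. No state change.
Op 5: write(P1, v3, 159). refcount(pp3)=2>1 -> COPY to pp5. 6 ppages; refcounts: pp0:2 pp1:1 pp2:2 pp3:1 pp4:1 pp5:1
Op 6: fork(P1) -> P2. 6 ppages; refcounts: pp0:3 pp1:1 pp2:3 pp3:1 pp4:2 pp5:2
Op 7: write(P1, v3, 157). refcount(pp5)=2>1 -> COPY to pp6. 7 ppages; refcounts: pp0:3 pp1:1 pp2:3 pp3:1 pp4:2 pp5:1 pp6:1
Op 8: fork(P2) -> P3. 7 ppages; refcounts: pp0:4 pp1:1 pp2:4 pp3:1 pp4:3 pp5:2 pp6:1

Answer: 4 1 4 1 3 2 1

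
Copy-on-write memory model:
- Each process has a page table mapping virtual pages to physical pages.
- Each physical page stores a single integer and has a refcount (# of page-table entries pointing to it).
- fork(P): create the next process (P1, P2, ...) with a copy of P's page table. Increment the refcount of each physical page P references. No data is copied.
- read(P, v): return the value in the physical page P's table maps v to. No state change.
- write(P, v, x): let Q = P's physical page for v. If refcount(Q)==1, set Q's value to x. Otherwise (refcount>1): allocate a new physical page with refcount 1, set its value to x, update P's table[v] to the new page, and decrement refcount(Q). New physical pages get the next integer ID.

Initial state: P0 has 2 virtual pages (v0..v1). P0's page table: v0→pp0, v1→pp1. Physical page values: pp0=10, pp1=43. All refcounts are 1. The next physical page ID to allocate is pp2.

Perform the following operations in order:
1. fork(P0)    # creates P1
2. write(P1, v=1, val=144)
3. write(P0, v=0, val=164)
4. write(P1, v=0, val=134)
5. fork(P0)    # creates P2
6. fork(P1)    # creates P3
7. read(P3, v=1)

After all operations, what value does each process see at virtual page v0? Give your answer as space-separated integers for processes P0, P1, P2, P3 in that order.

Answer: 164 134 164 134

Derivation:
Op 1: fork(P0) -> P1. 2 ppages; refcounts: pp0:2 pp1:2
Op 2: write(P1, v1, 144). refcount(pp1)=2>1 -> COPY to pp2. 3 ppages; refcounts: pp0:2 pp1:1 pp2:1
Op 3: write(P0, v0, 164). refcount(pp0)=2>1 -> COPY to pp3. 4 ppages; refcounts: pp0:1 pp1:1 pp2:1 pp3:1
Op 4: write(P1, v0, 134). refcount(pp0)=1 -> write in place. 4 ppages; refcounts: pp0:1 pp1:1 pp2:1 pp3:1
Op 5: fork(P0) -> P2. 4 ppages; refcounts: pp0:1 pp1:2 pp2:1 pp3:2
Op 6: fork(P1) -> P3. 4 ppages; refcounts: pp0:2 pp1:2 pp2:2 pp3:2
Op 7: read(P3, v1) -> 144. No state change.
P0: v0 -> pp3 = 164
P1: v0 -> pp0 = 134
P2: v0 -> pp3 = 164
P3: v0 -> pp0 = 134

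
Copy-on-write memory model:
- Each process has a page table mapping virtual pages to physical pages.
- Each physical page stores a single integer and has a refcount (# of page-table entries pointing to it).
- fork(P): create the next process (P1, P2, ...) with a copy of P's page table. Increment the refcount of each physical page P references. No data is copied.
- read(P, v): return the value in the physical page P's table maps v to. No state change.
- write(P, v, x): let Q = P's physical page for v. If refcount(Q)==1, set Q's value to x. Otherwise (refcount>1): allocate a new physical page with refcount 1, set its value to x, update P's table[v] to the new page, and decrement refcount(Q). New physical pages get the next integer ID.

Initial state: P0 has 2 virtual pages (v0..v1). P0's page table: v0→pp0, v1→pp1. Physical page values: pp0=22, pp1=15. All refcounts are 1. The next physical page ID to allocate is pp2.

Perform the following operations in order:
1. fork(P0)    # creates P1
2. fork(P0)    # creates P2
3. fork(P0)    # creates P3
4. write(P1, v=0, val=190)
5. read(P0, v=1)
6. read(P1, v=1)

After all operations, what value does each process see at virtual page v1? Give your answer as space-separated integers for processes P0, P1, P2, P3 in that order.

Answer: 15 15 15 15

Derivation:
Op 1: fork(P0) -> P1. 2 ppages; refcounts: pp0:2 pp1:2
Op 2: fork(P0) -> P2. 2 ppages; refcounts: pp0:3 pp1:3
Op 3: fork(P0) -> P3. 2 ppages; refcounts: pp0:4 pp1:4
Op 4: write(P1, v0, 190). refcount(pp0)=4>1 -> COPY to pp2. 3 ppages; refcounts: pp0:3 pp1:4 pp2:1
Op 5: read(P0, v1) -> 15. No state change.
Op 6: read(P1, v1) -> 15. No state change.
P0: v1 -> pp1 = 15
P1: v1 -> pp1 = 15
P2: v1 -> pp1 = 15
P3: v1 -> pp1 = 15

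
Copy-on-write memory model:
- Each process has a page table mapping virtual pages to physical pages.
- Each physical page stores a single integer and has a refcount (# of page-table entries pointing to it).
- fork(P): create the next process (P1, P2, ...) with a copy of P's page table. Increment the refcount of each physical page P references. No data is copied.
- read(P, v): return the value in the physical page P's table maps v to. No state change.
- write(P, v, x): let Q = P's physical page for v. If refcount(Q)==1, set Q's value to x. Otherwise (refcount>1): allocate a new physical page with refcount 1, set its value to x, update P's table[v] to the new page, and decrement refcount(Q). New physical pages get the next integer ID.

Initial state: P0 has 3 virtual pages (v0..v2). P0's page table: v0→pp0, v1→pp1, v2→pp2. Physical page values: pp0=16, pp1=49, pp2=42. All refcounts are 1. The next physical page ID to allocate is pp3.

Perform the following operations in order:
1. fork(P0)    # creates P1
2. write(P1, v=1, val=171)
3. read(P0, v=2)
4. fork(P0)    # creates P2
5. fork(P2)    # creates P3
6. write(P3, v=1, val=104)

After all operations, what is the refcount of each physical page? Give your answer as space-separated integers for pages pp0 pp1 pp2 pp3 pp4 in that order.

Op 1: fork(P0) -> P1. 3 ppages; refcounts: pp0:2 pp1:2 pp2:2
Op 2: write(P1, v1, 171). refcount(pp1)=2>1 -> COPY to pp3. 4 ppages; refcounts: pp0:2 pp1:1 pp2:2 pp3:1
Op 3: read(P0, v2) -> 42. No state change.
Op 4: fork(P0) -> P2. 4 ppages; refcounts: pp0:3 pp1:2 pp2:3 pp3:1
Op 5: fork(P2) -> P3. 4 ppages; refcounts: pp0:4 pp1:3 pp2:4 pp3:1
Op 6: write(P3, v1, 104). refcount(pp1)=3>1 -> COPY to pp4. 5 ppages; refcounts: pp0:4 pp1:2 pp2:4 pp3:1 pp4:1

Answer: 4 2 4 1 1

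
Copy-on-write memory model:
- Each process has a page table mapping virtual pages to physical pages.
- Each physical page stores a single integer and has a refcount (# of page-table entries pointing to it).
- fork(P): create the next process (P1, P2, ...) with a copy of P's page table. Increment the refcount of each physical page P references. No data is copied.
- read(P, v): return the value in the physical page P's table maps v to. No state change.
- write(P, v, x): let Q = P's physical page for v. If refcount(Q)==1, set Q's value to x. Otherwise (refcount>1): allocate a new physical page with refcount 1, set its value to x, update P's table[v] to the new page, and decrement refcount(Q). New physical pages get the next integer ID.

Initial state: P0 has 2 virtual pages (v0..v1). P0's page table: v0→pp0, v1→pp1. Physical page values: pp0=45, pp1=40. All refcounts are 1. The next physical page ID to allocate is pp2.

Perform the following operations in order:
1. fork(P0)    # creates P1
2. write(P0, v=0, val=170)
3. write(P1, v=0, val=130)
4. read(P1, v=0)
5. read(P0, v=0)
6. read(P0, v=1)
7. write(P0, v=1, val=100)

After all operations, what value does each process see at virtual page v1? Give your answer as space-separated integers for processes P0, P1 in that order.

Answer: 100 40

Derivation:
Op 1: fork(P0) -> P1. 2 ppages; refcounts: pp0:2 pp1:2
Op 2: write(P0, v0, 170). refcount(pp0)=2>1 -> COPY to pp2. 3 ppages; refcounts: pp0:1 pp1:2 pp2:1
Op 3: write(P1, v0, 130). refcount(pp0)=1 -> write in place. 3 ppages; refcounts: pp0:1 pp1:2 pp2:1
Op 4: read(P1, v0) -> 130. No state change.
Op 5: read(P0, v0) -> 170. No state change.
Op 6: read(P0, v1) -> 40. No state change.
Op 7: write(P0, v1, 100). refcount(pp1)=2>1 -> COPY to pp3. 4 ppages; refcounts: pp0:1 pp1:1 pp2:1 pp3:1
P0: v1 -> pp3 = 100
P1: v1 -> pp1 = 40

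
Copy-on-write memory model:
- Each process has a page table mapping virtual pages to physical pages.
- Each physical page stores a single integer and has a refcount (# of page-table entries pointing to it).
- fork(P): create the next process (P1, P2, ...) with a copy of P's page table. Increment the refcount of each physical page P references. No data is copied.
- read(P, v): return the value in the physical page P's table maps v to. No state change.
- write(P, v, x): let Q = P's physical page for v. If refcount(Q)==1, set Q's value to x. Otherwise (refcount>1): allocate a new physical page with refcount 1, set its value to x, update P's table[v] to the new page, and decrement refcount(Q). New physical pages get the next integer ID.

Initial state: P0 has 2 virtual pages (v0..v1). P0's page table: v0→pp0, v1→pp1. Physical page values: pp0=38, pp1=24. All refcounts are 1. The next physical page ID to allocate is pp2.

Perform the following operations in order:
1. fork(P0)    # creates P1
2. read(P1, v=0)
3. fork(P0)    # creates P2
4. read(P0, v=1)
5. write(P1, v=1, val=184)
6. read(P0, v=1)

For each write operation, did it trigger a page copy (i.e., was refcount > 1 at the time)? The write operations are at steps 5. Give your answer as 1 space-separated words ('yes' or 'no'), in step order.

Op 1: fork(P0) -> P1. 2 ppages; refcounts: pp0:2 pp1:2
Op 2: read(P1, v0) -> 38. No state change.
Op 3: fork(P0) -> P2. 2 ppages; refcounts: pp0:3 pp1:3
Op 4: read(P0, v1) -> 24. No state change.
Op 5: write(P1, v1, 184). refcount(pp1)=3>1 -> COPY to pp2. 3 ppages; refcounts: pp0:3 pp1:2 pp2:1
Op 6: read(P0, v1) -> 24. No state change.

yes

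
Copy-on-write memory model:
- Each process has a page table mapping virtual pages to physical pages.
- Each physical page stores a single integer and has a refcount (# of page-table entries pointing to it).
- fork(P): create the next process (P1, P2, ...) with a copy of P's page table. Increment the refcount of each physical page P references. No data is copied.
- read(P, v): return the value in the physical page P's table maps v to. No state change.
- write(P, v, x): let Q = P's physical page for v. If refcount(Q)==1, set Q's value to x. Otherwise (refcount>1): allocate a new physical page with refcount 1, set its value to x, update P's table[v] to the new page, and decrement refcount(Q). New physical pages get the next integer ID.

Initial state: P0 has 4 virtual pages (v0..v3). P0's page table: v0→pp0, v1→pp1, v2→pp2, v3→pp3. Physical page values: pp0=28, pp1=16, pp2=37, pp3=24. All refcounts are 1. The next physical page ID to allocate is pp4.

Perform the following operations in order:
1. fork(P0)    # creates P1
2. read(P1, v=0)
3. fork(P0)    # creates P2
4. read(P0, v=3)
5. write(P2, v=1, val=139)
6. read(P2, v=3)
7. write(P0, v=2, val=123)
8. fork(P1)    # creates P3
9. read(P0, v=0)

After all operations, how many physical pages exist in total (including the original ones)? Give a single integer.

Op 1: fork(P0) -> P1. 4 ppages; refcounts: pp0:2 pp1:2 pp2:2 pp3:2
Op 2: read(P1, v0) -> 28. No state change.
Op 3: fork(P0) -> P2. 4 ppages; refcounts: pp0:3 pp1:3 pp2:3 pp3:3
Op 4: read(P0, v3) -> 24. No state change.
Op 5: write(P2, v1, 139). refcount(pp1)=3>1 -> COPY to pp4. 5 ppages; refcounts: pp0:3 pp1:2 pp2:3 pp3:3 pp4:1
Op 6: read(P2, v3) -> 24. No state change.
Op 7: write(P0, v2, 123). refcount(pp2)=3>1 -> COPY to pp5. 6 ppages; refcounts: pp0:3 pp1:2 pp2:2 pp3:3 pp4:1 pp5:1
Op 8: fork(P1) -> P3. 6 ppages; refcounts: pp0:4 pp1:3 pp2:3 pp3:4 pp4:1 pp5:1
Op 9: read(P0, v0) -> 28. No state change.

Answer: 6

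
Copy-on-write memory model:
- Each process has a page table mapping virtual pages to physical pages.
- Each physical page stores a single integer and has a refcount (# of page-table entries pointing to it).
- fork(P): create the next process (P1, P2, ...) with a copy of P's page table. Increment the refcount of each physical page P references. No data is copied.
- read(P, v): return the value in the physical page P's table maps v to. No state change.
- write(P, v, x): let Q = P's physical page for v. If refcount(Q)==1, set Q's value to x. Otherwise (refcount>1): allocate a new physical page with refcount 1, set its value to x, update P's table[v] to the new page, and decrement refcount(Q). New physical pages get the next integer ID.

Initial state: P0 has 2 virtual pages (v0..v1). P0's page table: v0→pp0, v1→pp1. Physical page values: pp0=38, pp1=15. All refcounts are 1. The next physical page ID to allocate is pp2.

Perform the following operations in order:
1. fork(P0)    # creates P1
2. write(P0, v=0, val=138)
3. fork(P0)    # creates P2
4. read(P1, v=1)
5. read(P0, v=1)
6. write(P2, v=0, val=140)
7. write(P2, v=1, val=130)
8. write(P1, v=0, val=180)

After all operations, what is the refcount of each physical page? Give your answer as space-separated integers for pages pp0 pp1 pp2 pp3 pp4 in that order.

Answer: 1 2 1 1 1

Derivation:
Op 1: fork(P0) -> P1. 2 ppages; refcounts: pp0:2 pp1:2
Op 2: write(P0, v0, 138). refcount(pp0)=2>1 -> COPY to pp2. 3 ppages; refcounts: pp0:1 pp1:2 pp2:1
Op 3: fork(P0) -> P2. 3 ppages; refcounts: pp0:1 pp1:3 pp2:2
Op 4: read(P1, v1) -> 15. No state change.
Op 5: read(P0, v1) -> 15. No state change.
Op 6: write(P2, v0, 140). refcount(pp2)=2>1 -> COPY to pp3. 4 ppages; refcounts: pp0:1 pp1:3 pp2:1 pp3:1
Op 7: write(P2, v1, 130). refcount(pp1)=3>1 -> COPY to pp4. 5 ppages; refcounts: pp0:1 pp1:2 pp2:1 pp3:1 pp4:1
Op 8: write(P1, v0, 180). refcount(pp0)=1 -> write in place. 5 ppages; refcounts: pp0:1 pp1:2 pp2:1 pp3:1 pp4:1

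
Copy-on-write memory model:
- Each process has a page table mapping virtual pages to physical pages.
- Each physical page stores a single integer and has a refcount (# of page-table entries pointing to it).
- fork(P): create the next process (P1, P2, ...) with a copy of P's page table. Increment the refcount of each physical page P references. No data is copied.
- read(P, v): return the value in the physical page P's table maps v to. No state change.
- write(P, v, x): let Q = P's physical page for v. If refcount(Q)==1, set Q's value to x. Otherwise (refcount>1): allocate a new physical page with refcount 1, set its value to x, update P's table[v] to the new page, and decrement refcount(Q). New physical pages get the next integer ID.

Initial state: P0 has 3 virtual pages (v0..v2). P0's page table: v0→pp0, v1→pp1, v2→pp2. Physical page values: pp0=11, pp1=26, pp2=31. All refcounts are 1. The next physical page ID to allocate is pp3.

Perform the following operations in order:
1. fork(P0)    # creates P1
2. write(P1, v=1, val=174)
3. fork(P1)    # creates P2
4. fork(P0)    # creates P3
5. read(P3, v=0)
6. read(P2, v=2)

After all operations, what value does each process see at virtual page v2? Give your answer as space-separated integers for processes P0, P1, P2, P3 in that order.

Op 1: fork(P0) -> P1. 3 ppages; refcounts: pp0:2 pp1:2 pp2:2
Op 2: write(P1, v1, 174). refcount(pp1)=2>1 -> COPY to pp3. 4 ppages; refcounts: pp0:2 pp1:1 pp2:2 pp3:1
Op 3: fork(P1) -> P2. 4 ppages; refcounts: pp0:3 pp1:1 pp2:3 pp3:2
Op 4: fork(P0) -> P3. 4 ppages; refcounts: pp0:4 pp1:2 pp2:4 pp3:2
Op 5: read(P3, v0) -> 11. No state change.
Op 6: read(P2, v2) -> 31. No state change.
P0: v2 -> pp2 = 31
P1: v2 -> pp2 = 31
P2: v2 -> pp2 = 31
P3: v2 -> pp2 = 31

Answer: 31 31 31 31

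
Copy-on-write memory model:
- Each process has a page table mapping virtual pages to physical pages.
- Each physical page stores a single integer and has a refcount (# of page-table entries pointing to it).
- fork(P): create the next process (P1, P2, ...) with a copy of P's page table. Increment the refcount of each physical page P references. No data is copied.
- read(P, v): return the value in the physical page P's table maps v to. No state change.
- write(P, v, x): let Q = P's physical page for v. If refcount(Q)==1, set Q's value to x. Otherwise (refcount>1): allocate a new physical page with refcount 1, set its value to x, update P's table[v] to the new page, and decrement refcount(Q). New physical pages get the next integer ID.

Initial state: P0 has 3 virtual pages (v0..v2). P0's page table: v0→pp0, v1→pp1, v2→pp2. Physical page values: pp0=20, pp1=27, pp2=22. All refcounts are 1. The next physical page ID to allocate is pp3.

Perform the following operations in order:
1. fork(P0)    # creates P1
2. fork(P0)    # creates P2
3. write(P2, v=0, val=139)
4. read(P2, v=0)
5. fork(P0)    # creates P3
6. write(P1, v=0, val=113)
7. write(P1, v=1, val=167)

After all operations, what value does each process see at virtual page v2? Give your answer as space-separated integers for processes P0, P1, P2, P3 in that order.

Answer: 22 22 22 22

Derivation:
Op 1: fork(P0) -> P1. 3 ppages; refcounts: pp0:2 pp1:2 pp2:2
Op 2: fork(P0) -> P2. 3 ppages; refcounts: pp0:3 pp1:3 pp2:3
Op 3: write(P2, v0, 139). refcount(pp0)=3>1 -> COPY to pp3. 4 ppages; refcounts: pp0:2 pp1:3 pp2:3 pp3:1
Op 4: read(P2, v0) -> 139. No state change.
Op 5: fork(P0) -> P3. 4 ppages; refcounts: pp0:3 pp1:4 pp2:4 pp3:1
Op 6: write(P1, v0, 113). refcount(pp0)=3>1 -> COPY to pp4. 5 ppages; refcounts: pp0:2 pp1:4 pp2:4 pp3:1 pp4:1
Op 7: write(P1, v1, 167). refcount(pp1)=4>1 -> COPY to pp5. 6 ppages; refcounts: pp0:2 pp1:3 pp2:4 pp3:1 pp4:1 pp5:1
P0: v2 -> pp2 = 22
P1: v2 -> pp2 = 22
P2: v2 -> pp2 = 22
P3: v2 -> pp2 = 22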